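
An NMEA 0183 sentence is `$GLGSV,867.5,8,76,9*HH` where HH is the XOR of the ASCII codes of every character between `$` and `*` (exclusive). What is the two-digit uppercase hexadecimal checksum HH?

6B

XOR the ASCII codes of the payload characters:
  'G' = 0x47 → acc = 0x47
  'L' = 0x4C → acc = 0x0B
  'G' = 0x47 → acc = 0x4C
  'S' = 0x53 → acc = 0x1F
  'V' = 0x56 → acc = 0x49
  ',' = 0x2C → acc = 0x65
  '8' = 0x38 → acc = 0x5D
  '6' = 0x36 → acc = 0x6B
  '7' = 0x37 → acc = 0x5C
  '.' = 0x2E → acc = 0x72
  '5' = 0x35 → acc = 0x47
  ',' = 0x2C → acc = 0x6B
  '8' = 0x38 → acc = 0x53
  ',' = 0x2C → acc = 0x7F
  '7' = 0x37 → acc = 0x48
  '6' = 0x36 → acc = 0x7E
  ',' = 0x2C → acc = 0x52
  '9' = 0x39 → acc = 0x6B
Checksum = 0x6B.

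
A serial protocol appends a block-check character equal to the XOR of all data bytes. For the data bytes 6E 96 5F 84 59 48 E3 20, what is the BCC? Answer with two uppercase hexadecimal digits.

F1

XOR the bytes together:
  start with 0x6E
  0x6E ⊕ 0x96 = 0xF8
  0xF8 ⊕ 0x5F = 0xA7
  0xA7 ⊕ 0x84 = 0x23
  0x23 ⊕ 0x59 = 0x7A
  0x7A ⊕ 0x48 = 0x32
  0x32 ⊕ 0xE3 = 0xD1
  0xD1 ⊕ 0x20 = 0xF1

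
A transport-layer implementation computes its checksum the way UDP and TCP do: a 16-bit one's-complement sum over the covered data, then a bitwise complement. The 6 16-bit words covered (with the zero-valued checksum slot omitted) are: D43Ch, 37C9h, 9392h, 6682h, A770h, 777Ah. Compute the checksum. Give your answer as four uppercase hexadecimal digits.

One's-complement addition (fold any carry out of bit 15 back into bit 0):
  0xD43C + 0x37C9 = 0x10C05 → wrap carry → 0x0C06
  0x0C06 + 0x9392 = 0x09F98
  0x9F98 + 0x6682 = 0x1061A → wrap carry → 0x061B
  0x061B + 0xA770 = 0x0AD8B
  0xAD8B + 0x777A = 0x12505 → wrap carry → 0x2506
One's-complement sum = 0x2506.
Checksum = ~0x2506 & 0xFFFF = 0xDAF9.

DAF9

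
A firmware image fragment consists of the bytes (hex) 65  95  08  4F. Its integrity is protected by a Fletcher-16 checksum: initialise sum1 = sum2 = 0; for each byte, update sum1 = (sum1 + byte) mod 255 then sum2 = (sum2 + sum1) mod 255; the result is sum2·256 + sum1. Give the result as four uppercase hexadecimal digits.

B552

Running sums (mod 255):
  after byte 0 (65): sum1=101, sum2=101
  after byte 1 (95): sum1=250, sum2=96
  after byte 2 (08): sum1=3, sum2=99
  after byte 3 (4F): sum1=82, sum2=181
Checksum = sum2·256 + sum1 = 181·256 + 82 = 46418 = 0xB552.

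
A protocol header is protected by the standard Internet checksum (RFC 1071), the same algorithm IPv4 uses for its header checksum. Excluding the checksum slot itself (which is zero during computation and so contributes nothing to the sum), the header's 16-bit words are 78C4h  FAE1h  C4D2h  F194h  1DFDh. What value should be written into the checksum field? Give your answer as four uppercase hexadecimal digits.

One's-complement addition (fold any carry out of bit 15 back into bit 0):
  0x78C4 + 0xFAE1 = 0x173A5 → wrap carry → 0x73A6
  0x73A6 + 0xC4D2 = 0x13878 → wrap carry → 0x3879
  0x3879 + 0xF194 = 0x12A0D → wrap carry → 0x2A0E
  0x2A0E + 0x1DFD = 0x0480B
One's-complement sum = 0x480B.
Checksum = ~0x480B & 0xFFFF = 0xB7F4.

B7F4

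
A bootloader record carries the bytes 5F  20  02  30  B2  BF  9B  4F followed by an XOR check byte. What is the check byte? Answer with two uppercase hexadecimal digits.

94

XOR the bytes together:
  start with 0x5F
  0x5F ⊕ 0x20 = 0x7F
  0x7F ⊕ 0x02 = 0x7D
  0x7D ⊕ 0x30 = 0x4D
  0x4D ⊕ 0xB2 = 0xFF
  0xFF ⊕ 0xBF = 0x40
  0x40 ⊕ 0x9B = 0xDB
  0xDB ⊕ 0x4F = 0x94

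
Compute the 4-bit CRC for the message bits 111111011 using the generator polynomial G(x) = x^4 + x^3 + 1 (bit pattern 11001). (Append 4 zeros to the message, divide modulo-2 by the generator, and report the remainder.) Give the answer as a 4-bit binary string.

1010

Append 4 zeros: 1111110110000. Divide by 11001 (XOR where the leading bit is 1):
  pos 0: 11111 XOR 11001 = 00110
  pos 2: 11010 XOR 11001 = 00011
  pos 5: 11110 XOR 11001 = 00111
  pos 7: 11100 XOR 11001 = 00101
Remainder (last 4 bits) = 1010. This is the CRC / FCS.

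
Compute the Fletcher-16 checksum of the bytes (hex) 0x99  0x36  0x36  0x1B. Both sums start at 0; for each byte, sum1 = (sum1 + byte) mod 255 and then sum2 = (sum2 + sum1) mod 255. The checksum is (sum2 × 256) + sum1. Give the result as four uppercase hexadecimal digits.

Running sums (mod 255):
  after byte 0 (0x99): sum1=153, sum2=153
  after byte 1 (0x36): sum1=207, sum2=105
  after byte 2 (0x36): sum1=6, sum2=111
  after byte 3 (0x1B): sum1=33, sum2=144
Checksum = sum2·256 + sum1 = 144·256 + 33 = 36897 = 0x9021.

9021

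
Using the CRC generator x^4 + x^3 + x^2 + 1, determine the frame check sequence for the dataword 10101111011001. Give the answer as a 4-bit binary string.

Append 4 zeros: 101011110110010000. Divide by 11101 (XOR where the leading bit is 1):
  pos 0: 10101 XOR 11101 = 01000
  pos 1: 10001 XOR 11101 = 01100
  pos 2: 11001 XOR 11101 = 00100
  pos 4: 10010 XOR 11101 = 01111
  pos 5: 11111 XOR 11101 = 00010
  pos 8: 10100 XOR 11101 = 01001
  pos 9: 10011 XOR 11101 = 01110
  pos 10: 11100 XOR 11101 = 00001
Remainder (last 4 bits) = 1000. This is the CRC / FCS.

1000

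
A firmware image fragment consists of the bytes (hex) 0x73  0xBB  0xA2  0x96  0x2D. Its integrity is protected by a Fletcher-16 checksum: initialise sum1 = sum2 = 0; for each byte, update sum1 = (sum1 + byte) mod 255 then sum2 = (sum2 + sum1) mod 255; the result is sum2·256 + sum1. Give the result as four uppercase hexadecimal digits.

Running sums (mod 255):
  after byte 0 (0x73): sum1=115, sum2=115
  after byte 1 (0xBB): sum1=47, sum2=162
  after byte 2 (0xA2): sum1=209, sum2=116
  after byte 3 (0x96): sum1=104, sum2=220
  after byte 4 (0x2D): sum1=149, sum2=114
Checksum = sum2·256 + sum1 = 114·256 + 149 = 29333 = 0x7295.

7295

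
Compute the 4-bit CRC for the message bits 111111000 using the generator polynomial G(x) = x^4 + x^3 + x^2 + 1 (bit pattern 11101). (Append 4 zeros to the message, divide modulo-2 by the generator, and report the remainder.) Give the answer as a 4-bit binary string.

0101

Append 4 zeros: 1111110000000. Divide by 11101 (XOR where the leading bit is 1):
  pos 0: 11111 XOR 11101 = 00010
  pos 3: 10100 XOR 11101 = 01001
  pos 4: 10010 XOR 11101 = 01111
  pos 5: 11110 XOR 11101 = 00011
  pos 8: 11000 XOR 11101 = 00101
Remainder (last 4 bits) = 0101. This is the CRC / FCS.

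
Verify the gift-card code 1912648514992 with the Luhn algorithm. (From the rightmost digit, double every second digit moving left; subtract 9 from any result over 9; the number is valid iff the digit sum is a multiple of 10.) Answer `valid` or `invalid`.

invalid

From the right, keep odd positions and double even positions (subtract 9 from any doubled value over 9):
  doubled (positions 2,4,...): 9 8 1 8 4 9 → sum 39
  kept (positions 1,3,...): 2 9 1 8 6 1 1 → sum 28
Total = 67.
67 mod 10 = 7, so the number is invalid.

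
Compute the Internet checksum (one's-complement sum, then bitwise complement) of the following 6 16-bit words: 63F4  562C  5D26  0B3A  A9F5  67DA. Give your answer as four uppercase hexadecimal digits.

CBAE

One's-complement addition (fold any carry out of bit 15 back into bit 0):
  0x63F4 + 0x562C = 0x0BA20
  0xBA20 + 0x5D26 = 0x11746 → wrap carry → 0x1747
  0x1747 + 0x0B3A = 0x02281
  0x2281 + 0xA9F5 = 0x0CC76
  0xCC76 + 0x67DA = 0x13450 → wrap carry → 0x3451
One's-complement sum = 0x3451.
Checksum = ~0x3451 & 0xFFFF = 0xCBAE.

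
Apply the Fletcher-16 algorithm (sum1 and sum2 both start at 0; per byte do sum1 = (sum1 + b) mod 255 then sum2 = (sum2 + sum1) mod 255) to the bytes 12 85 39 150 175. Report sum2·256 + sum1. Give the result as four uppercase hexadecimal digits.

E3CE

Running sums (mod 255):
  after byte 0 (12): sum1=12, sum2=12
  after byte 1 (85): sum1=97, sum2=109
  after byte 2 (39): sum1=136, sum2=245
  after byte 3 (150): sum1=31, sum2=21
  after byte 4 (175): sum1=206, sum2=227
Checksum = sum2·256 + sum1 = 227·256 + 206 = 58318 = 0xE3CE.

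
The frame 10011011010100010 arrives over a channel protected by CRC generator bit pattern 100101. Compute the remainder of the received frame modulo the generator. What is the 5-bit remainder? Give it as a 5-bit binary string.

Modulo-2 division of 10011011010100010 by 100101:
  pos 0: 100110 XOR 100101 = 000011
  pos 4: 111101 XOR 100101 = 011000
  pos 5: 110000 XOR 100101 = 010101
  pos 6: 101011 XOR 100101 = 001110
  pos 8: 111000 XOR 100101 = 011101
  pos 9: 111010 XOR 100101 = 011111
  pos 10: 111111 XOR 100101 = 011010
  pos 11: 110100 XOR 100101 = 010001
Remainder = 10001 (nonzero — an error is detected).

10001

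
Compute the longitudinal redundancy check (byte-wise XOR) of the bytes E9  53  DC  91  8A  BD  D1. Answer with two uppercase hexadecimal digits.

XOR the bytes together:
  start with 0xE9
  0xE9 ⊕ 0x53 = 0xBA
  0xBA ⊕ 0xDC = 0x66
  0x66 ⊕ 0x91 = 0xF7
  0xF7 ⊕ 0x8A = 0x7D
  0x7D ⊕ 0xBD = 0xC0
  0xC0 ⊕ 0xD1 = 0x11

11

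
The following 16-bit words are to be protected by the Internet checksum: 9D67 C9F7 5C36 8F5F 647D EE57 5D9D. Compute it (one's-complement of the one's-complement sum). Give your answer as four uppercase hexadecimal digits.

FC97

One's-complement addition (fold any carry out of bit 15 back into bit 0):
  0x9D67 + 0xC9F7 = 0x1675E → wrap carry → 0x675F
  0x675F + 0x5C36 = 0x0C395
  0xC395 + 0x8F5F = 0x152F4 → wrap carry → 0x52F5
  0x52F5 + 0x647D = 0x0B772
  0xB772 + 0xEE57 = 0x1A5C9 → wrap carry → 0xA5CA
  0xA5CA + 0x5D9D = 0x10367 → wrap carry → 0x0368
One's-complement sum = 0x0368.
Checksum = ~0x0368 & 0xFFFF = 0xFC97.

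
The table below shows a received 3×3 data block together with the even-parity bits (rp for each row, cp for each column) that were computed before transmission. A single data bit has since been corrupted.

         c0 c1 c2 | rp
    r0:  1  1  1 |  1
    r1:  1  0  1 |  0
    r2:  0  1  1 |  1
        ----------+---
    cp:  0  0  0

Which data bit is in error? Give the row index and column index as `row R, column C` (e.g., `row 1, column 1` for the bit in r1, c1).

Recompute each row's even parity and compare to rp:
  r0: data parity 1, sent rp 1 → ok
  r1: data parity 0, sent rp 0 → ok
  r2: data parity 0, sent rp 1 → mismatch
Recompute each column's even parity and compare to cp:
  c0: data parity 0, sent cp 0 → ok
  c1: data parity 0, sent cp 0 → ok
  c2: data parity 1, sent cp 0 → mismatch
Exactly one row (r2) and one column (c2) fail → the flipped bit is at their intersection.

row 2, column 2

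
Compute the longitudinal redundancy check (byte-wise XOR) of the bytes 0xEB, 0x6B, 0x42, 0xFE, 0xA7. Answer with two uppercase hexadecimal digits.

9B

XOR the bytes together:
  start with 0xEB
  0xEB ⊕ 0x6B = 0x80
  0x80 ⊕ 0x42 = 0xC2
  0xC2 ⊕ 0xFE = 0x3C
  0x3C ⊕ 0xA7 = 0x9B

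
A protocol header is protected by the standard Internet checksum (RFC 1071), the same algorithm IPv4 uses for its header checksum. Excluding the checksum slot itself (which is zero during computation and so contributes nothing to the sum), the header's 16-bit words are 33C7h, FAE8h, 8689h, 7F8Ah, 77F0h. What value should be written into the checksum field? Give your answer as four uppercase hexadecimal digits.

534B

One's-complement addition (fold any carry out of bit 15 back into bit 0):
  0x33C7 + 0xFAE8 = 0x12EAF → wrap carry → 0x2EB0
  0x2EB0 + 0x8689 = 0x0B539
  0xB539 + 0x7F8A = 0x134C3 → wrap carry → 0x34C4
  0x34C4 + 0x77F0 = 0x0ACB4
One's-complement sum = 0xACB4.
Checksum = ~0xACB4 & 0xFFFF = 0x534B.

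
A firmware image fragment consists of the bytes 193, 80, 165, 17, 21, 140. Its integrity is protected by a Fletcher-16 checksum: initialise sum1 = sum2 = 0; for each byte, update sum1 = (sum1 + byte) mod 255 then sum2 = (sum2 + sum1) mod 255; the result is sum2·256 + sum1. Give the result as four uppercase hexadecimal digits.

9C6A

Running sums (mod 255):
  after byte 0 (193): sum1=193, sum2=193
  after byte 1 (80): sum1=18, sum2=211
  after byte 2 (165): sum1=183, sum2=139
  after byte 3 (17): sum1=200, sum2=84
  after byte 4 (21): sum1=221, sum2=50
  after byte 5 (140): sum1=106, sum2=156
Checksum = sum2·256 + sum1 = 156·256 + 106 = 40042 = 0x9C6A.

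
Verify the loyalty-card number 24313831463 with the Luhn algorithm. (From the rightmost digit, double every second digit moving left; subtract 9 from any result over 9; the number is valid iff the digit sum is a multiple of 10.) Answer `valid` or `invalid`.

From the right, keep odd positions and double even positions (subtract 9 from any doubled value over 9):
  doubled (positions 2,4,...): 3 2 7 2 8 → sum 22
  kept (positions 1,3,...): 3 4 3 3 3 2 → sum 18
Total = 40.
40 mod 10 = 0, so the number is valid.

valid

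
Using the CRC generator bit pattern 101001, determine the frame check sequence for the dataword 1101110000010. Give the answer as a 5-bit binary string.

Append 5 zeros: 110111000001000000. Divide by 101001 (XOR where the leading bit is 1):
  pos 0: 110111 XOR 101001 = 011110
  pos 1: 111100 XOR 101001 = 010101
  pos 2: 101010 XOR 101001 = 000011
  pos 6: 110001 XOR 101001 = 011000
  pos 7: 110000 XOR 101001 = 011001
  pos 8: 110010 XOR 101001 = 011011
  pos 9: 110110 XOR 101001 = 011111
  pos 10: 111110 XOR 101001 = 010111
  pos 11: 101110 XOR 101001 = 000111
Remainder (last 5 bits) = 01110. This is the CRC / FCS.

01110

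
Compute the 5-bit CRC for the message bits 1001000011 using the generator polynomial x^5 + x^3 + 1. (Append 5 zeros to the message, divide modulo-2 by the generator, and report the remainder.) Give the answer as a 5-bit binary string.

Append 5 zeros: 100100001100000. Divide by 101001 (XOR where the leading bit is 1):
  pos 0: 100100 XOR 101001 = 001101
  pos 2: 110100 XOR 101001 = 011101
  pos 3: 111011 XOR 101001 = 010010
  pos 4: 100101 XOR 101001 = 001100
  pos 6: 110000 XOR 101001 = 011001
  pos 7: 110010 XOR 101001 = 011011
  pos 8: 110110 XOR 101001 = 011111
  pos 9: 111110 XOR 101001 = 010111
Remainder (last 5 bits) = 10111. This is the CRC / FCS.

10111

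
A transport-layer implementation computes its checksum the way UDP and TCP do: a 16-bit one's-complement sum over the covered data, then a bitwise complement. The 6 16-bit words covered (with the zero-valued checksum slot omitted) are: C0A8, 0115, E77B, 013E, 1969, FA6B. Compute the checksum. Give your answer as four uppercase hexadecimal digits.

One's-complement addition (fold any carry out of bit 15 back into bit 0):
  0xC0A8 + 0x0115 = 0x0C1BD
  0xC1BD + 0xE77B = 0x1A938 → wrap carry → 0xA939
  0xA939 + 0x013E = 0x0AA77
  0xAA77 + 0x1969 = 0x0C3E0
  0xC3E0 + 0xFA6B = 0x1BE4B → wrap carry → 0xBE4C
One's-complement sum = 0xBE4C.
Checksum = ~0xBE4C & 0xFFFF = 0x41B3.

41B3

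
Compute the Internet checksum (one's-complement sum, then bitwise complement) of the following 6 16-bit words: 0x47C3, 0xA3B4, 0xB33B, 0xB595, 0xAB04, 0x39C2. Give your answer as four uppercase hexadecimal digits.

C6EF

One's-complement addition (fold any carry out of bit 15 back into bit 0):
  0x47C3 + 0xA3B4 = 0x0EB77
  0xEB77 + 0xB33B = 0x19EB2 → wrap carry → 0x9EB3
  0x9EB3 + 0xB595 = 0x15448 → wrap carry → 0x5449
  0x5449 + 0xAB04 = 0x0FF4D
  0xFF4D + 0x39C2 = 0x1390F → wrap carry → 0x3910
One's-complement sum = 0x3910.
Checksum = ~0x3910 & 0xFFFF = 0xC6EF.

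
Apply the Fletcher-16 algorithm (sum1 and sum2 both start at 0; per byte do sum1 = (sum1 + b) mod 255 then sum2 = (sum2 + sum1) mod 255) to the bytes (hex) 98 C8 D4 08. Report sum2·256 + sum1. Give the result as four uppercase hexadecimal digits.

6E3E

Running sums (mod 255):
  after byte 0 (98): sum1=152, sum2=152
  after byte 1 (C8): sum1=97, sum2=249
  after byte 2 (D4): sum1=54, sum2=48
  after byte 3 (08): sum1=62, sum2=110
Checksum = sum2·256 + sum1 = 110·256 + 62 = 28222 = 0x6E3E.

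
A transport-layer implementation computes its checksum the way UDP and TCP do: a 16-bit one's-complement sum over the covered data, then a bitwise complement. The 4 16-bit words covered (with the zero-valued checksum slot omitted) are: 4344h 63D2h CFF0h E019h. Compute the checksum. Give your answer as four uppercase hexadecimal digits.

One's-complement addition (fold any carry out of bit 15 back into bit 0):
  0x4344 + 0x63D2 = 0x0A716
  0xA716 + 0xCFF0 = 0x17706 → wrap carry → 0x7707
  0x7707 + 0xE019 = 0x15720 → wrap carry → 0x5721
One's-complement sum = 0x5721.
Checksum = ~0x5721 & 0xFFFF = 0xA8DE.

A8DE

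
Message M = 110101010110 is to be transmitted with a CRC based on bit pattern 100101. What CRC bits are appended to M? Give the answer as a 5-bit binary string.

11011

Append 5 zeros: 11010101011000000. Divide by 100101 (XOR where the leading bit is 1):
  pos 0: 110101 XOR 100101 = 010000
  pos 1: 100000 XOR 100101 = 000101
  pos 4: 101101 XOR 100101 = 001000
  pos 6: 100010 XOR 100101 = 000111
  pos 9: 111000 XOR 100101 = 011101
  pos 10: 111010 XOR 100101 = 011111
  pos 11: 111110 XOR 100101 = 011011
Remainder (last 5 bits) = 11011. This is the CRC / FCS.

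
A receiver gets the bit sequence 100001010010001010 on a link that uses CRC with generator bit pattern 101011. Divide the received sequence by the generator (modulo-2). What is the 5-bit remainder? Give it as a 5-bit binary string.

Modulo-2 division of 100001010010001010 by 101011:
  pos 0: 100001 XOR 101011 = 001010
  pos 2: 101001 XOR 101011 = 000010
  pos 6: 100010 XOR 101011 = 001001
  pos 8: 100100 XOR 101011 = 001111
  pos 10: 111110 XOR 101011 = 010101
  pos 11: 101011 XOR 101011 = 000000
Remainder = 00000 (zero — the frame passes the CRC check).

00000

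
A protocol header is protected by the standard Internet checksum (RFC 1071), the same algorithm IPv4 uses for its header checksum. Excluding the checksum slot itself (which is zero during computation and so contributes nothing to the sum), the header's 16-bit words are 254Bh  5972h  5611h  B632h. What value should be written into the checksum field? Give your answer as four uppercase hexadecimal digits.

One's-complement addition (fold any carry out of bit 15 back into bit 0):
  0x254B + 0x5972 = 0x07EBD
  0x7EBD + 0x5611 = 0x0D4CE
  0xD4CE + 0xB632 = 0x18B00 → wrap carry → 0x8B01
One's-complement sum = 0x8B01.
Checksum = ~0x8B01 & 0xFFFF = 0x74FE.

74FE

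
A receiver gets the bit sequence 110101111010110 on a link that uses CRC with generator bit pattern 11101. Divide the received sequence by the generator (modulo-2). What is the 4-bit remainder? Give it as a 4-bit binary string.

Modulo-2 division of 110101111010110 by 11101:
  pos 0: 11010 XOR 11101 = 00111
  pos 2: 11111 XOR 11101 = 00010
  pos 5: 10110 XOR 11101 = 01011
  pos 6: 10111 XOR 11101 = 01010
  pos 7: 10100 XOR 11101 = 01001
  pos 8: 10011 XOR 11101 = 01110
  pos 9: 11101 XOR 11101 = 00000
Remainder = 0000 (zero — the frame passes the CRC check).

0000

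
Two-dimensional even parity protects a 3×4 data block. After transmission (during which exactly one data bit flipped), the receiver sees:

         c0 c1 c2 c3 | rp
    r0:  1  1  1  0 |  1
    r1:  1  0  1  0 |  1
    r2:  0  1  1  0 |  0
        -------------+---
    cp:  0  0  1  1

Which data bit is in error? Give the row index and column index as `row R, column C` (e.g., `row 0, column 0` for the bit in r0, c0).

Recompute each row's even parity and compare to rp:
  r0: data parity 1, sent rp 1 → ok
  r1: data parity 0, sent rp 1 → mismatch
  r2: data parity 0, sent rp 0 → ok
Recompute each column's even parity and compare to cp:
  c0: data parity 0, sent cp 0 → ok
  c1: data parity 0, sent cp 0 → ok
  c2: data parity 1, sent cp 1 → ok
  c3: data parity 0, sent cp 1 → mismatch
Exactly one row (r1) and one column (c3) fail → the flipped bit is at their intersection.

row 1, column 3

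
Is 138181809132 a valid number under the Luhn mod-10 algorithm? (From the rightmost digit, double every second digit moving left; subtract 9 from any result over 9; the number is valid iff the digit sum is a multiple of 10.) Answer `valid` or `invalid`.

From the right, keep odd positions and double even positions (subtract 9 from any doubled value over 9):
  doubled (positions 2,4,...): 6 9 7 7 7 2 → sum 38
  kept (positions 1,3,...): 2 1 0 1 1 3 → sum 8
Total = 46.
46 mod 10 = 6, so the number is invalid.

invalid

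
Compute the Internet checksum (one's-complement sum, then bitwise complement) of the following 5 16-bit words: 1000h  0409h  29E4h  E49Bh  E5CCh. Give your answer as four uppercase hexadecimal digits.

One's-complement addition (fold any carry out of bit 15 back into bit 0):
  0x1000 + 0x0409 = 0x01409
  0x1409 + 0x29E4 = 0x03DED
  0x3DED + 0xE49B = 0x12288 → wrap carry → 0x2289
  0x2289 + 0xE5CC = 0x10855 → wrap carry → 0x0856
One's-complement sum = 0x0856.
Checksum = ~0x0856 & 0xFFFF = 0xF7A9.

F7A9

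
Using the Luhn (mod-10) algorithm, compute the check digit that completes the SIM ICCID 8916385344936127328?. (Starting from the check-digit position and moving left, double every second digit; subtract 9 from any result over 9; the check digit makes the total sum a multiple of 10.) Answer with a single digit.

Partial digits right→left: 8 2 3 7 2 1 6 3 9 4 4 3 5 8 3 6 1 9 8
Double every second digit counting from the check-digit position (so the 1st, 3rd, 5th, ... of the partial from the right).
  doubled (with −9 where >9): 7 6 4 3 9 8 1 6 2 7 → sum 53
  kept as-is: 2 7 1 3 4 3 8 6 9 → sum 43
Total = 53 + 43 = 96.
Check digit = (10 − (96 mod 10)) mod 10 = 4.

4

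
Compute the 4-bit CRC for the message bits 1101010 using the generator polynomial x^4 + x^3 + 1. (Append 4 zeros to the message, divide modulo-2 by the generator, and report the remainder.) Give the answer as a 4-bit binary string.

0011

Append 4 zeros: 11010100000. Divide by 11001 (XOR where the leading bit is 1):
  pos 0: 11010 XOR 11001 = 00011
  pos 3: 11100 XOR 11001 = 00101
  pos 5: 10100 XOR 11001 = 01101
  pos 6: 11010 XOR 11001 = 00011
Remainder (last 4 bits) = 0011. This is the CRC / FCS.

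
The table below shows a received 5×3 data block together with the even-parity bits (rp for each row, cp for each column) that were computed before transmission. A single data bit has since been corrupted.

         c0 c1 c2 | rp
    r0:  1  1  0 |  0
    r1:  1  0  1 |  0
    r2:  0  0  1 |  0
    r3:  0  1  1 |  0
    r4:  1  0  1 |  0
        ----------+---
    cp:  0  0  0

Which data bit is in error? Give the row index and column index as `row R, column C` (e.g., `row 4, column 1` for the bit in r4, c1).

Recompute each row's even parity and compare to rp:
  r0: data parity 0, sent rp 0 → ok
  r1: data parity 0, sent rp 0 → ok
  r2: data parity 1, sent rp 0 → mismatch
  r3: data parity 0, sent rp 0 → ok
  r4: data parity 0, sent rp 0 → ok
Recompute each column's even parity and compare to cp:
  c0: data parity 1, sent cp 0 → mismatch
  c1: data parity 0, sent cp 0 → ok
  c2: data parity 0, sent cp 0 → ok
Exactly one row (r2) and one column (c0) fail → the flipped bit is at their intersection.

row 2, column 0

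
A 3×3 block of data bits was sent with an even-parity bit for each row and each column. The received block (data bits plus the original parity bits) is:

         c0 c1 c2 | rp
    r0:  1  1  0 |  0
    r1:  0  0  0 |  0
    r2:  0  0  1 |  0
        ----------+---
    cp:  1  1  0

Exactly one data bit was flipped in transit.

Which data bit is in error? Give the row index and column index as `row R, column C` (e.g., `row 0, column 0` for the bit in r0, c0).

row 2, column 2

Recompute each row's even parity and compare to rp:
  r0: data parity 0, sent rp 0 → ok
  r1: data parity 0, sent rp 0 → ok
  r2: data parity 1, sent rp 0 → mismatch
Recompute each column's even parity and compare to cp:
  c0: data parity 1, sent cp 1 → ok
  c1: data parity 1, sent cp 1 → ok
  c2: data parity 1, sent cp 0 → mismatch
Exactly one row (r2) and one column (c2) fail → the flipped bit is at their intersection.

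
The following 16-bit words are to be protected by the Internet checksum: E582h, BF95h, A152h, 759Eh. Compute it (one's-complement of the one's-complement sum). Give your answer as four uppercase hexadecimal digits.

43F6

One's-complement addition (fold any carry out of bit 15 back into bit 0):
  0xE582 + 0xBF95 = 0x1A517 → wrap carry → 0xA518
  0xA518 + 0xA152 = 0x1466A → wrap carry → 0x466B
  0x466B + 0x759E = 0x0BC09
One's-complement sum = 0xBC09.
Checksum = ~0xBC09 & 0xFFFF = 0x43F6.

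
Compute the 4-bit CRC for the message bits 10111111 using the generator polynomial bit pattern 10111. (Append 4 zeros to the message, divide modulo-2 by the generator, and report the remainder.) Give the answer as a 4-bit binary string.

Append 4 zeros: 101111110000. Divide by 10111 (XOR where the leading bit is 1):
  pos 0: 10111 XOR 10111 = 00000
  pos 5: 11100 XOR 10111 = 01011
  pos 6: 10110 XOR 10111 = 00001
Remainder (last 4 bits) = 0010. This is the CRC / FCS.

0010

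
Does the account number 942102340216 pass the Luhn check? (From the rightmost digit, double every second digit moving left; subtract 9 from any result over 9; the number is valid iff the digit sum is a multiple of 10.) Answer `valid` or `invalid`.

valid

From the right, keep odd positions and double even positions (subtract 9 from any doubled value over 9):
  doubled (positions 2,4,...): 2 0 6 0 4 9 → sum 21
  kept (positions 1,3,...): 6 2 4 2 1 4 → sum 19
Total = 40.
40 mod 10 = 0, so the number is valid.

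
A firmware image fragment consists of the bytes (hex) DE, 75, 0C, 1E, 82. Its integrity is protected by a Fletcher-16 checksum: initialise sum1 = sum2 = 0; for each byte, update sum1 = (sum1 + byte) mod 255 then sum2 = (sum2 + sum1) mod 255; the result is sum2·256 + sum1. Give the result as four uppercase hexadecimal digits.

Running sums (mod 255):
  after byte 0 (DE): sum1=222, sum2=222
  after byte 1 (75): sum1=84, sum2=51
  after byte 2 (0C): sum1=96, sum2=147
  after byte 3 (1E): sum1=126, sum2=18
  after byte 4 (82): sum1=1, sum2=19
Checksum = sum2·256 + sum1 = 19·256 + 1 = 4865 = 0x1301.

1301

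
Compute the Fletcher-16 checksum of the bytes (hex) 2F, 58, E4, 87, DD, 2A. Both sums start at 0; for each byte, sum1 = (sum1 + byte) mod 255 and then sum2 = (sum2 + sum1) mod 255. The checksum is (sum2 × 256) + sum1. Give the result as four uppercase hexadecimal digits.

E4FB

Running sums (mod 255):
  after byte 0 (2F): sum1=47, sum2=47
  after byte 1 (58): sum1=135, sum2=182
  after byte 2 (E4): sum1=108, sum2=35
  after byte 3 (87): sum1=243, sum2=23
  after byte 4 (DD): sum1=209, sum2=232
  after byte 5 (2A): sum1=251, sum2=228
Checksum = sum2·256 + sum1 = 228·256 + 251 = 58619 = 0xE4FB.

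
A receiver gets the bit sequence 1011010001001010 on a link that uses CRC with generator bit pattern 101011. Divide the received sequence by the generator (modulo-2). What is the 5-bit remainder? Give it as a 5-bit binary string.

01011

Modulo-2 division of 1011010001001010 by 101011:
  pos 0: 101101 XOR 101011 = 000110
  pos 3: 110000 XOR 101011 = 011011
  pos 4: 110111 XOR 101011 = 011100
  pos 5: 111000 XOR 101011 = 010011
  pos 6: 100110 XOR 101011 = 001101
  pos 8: 110110 XOR 101011 = 011101
  pos 9: 111011 XOR 101011 = 010000
  pos 10: 100000 XOR 101011 = 001011
Remainder = 01011 (nonzero — an error is detected).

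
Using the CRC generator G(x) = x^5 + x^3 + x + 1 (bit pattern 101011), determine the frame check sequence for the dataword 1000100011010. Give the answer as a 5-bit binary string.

11111

Append 5 zeros: 100010001101000000. Divide by 101011 (XOR where the leading bit is 1):
  pos 0: 100010 XOR 101011 = 001001
  pos 2: 100100 XOR 101011 = 001111
  pos 4: 111111 XOR 101011 = 010100
  pos 5: 101000 XOR 101011 = 000011
  pos 9: 111000 XOR 101011 = 010011
  pos 10: 100110 XOR 101011 = 001101
  pos 12: 110100 XOR 101011 = 011111
Remainder (last 5 bits) = 11111. This is the CRC / FCS.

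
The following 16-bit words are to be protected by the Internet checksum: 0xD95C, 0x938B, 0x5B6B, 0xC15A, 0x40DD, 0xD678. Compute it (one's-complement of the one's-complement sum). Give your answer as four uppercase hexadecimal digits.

5EFB

One's-complement addition (fold any carry out of bit 15 back into bit 0):
  0xD95C + 0x938B = 0x16CE7 → wrap carry → 0x6CE8
  0x6CE8 + 0x5B6B = 0x0C853
  0xC853 + 0xC15A = 0x189AD → wrap carry → 0x89AE
  0x89AE + 0x40DD = 0x0CA8B
  0xCA8B + 0xD678 = 0x1A103 → wrap carry → 0xA104
One's-complement sum = 0xA104.
Checksum = ~0xA104 & 0xFFFF = 0x5EFB.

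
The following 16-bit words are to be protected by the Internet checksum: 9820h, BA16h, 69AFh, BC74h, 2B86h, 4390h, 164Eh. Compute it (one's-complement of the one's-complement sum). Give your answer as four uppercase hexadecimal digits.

0240

One's-complement addition (fold any carry out of bit 15 back into bit 0):
  0x9820 + 0xBA16 = 0x15236 → wrap carry → 0x5237
  0x5237 + 0x69AF = 0x0BBE6
  0xBBE6 + 0xBC74 = 0x1785A → wrap carry → 0x785B
  0x785B + 0x2B86 = 0x0A3E1
  0xA3E1 + 0x4390 = 0x0E771
  0xE771 + 0x164E = 0x0FDBF
One's-complement sum = 0xFDBF.
Checksum = ~0xFDBF & 0xFFFF = 0x0240.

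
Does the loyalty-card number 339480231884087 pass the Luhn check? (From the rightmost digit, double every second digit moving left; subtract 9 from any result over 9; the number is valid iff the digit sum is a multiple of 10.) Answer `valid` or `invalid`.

From the right, keep odd positions and double even positions (subtract 9 from any doubled value over 9):
  doubled (positions 2,4,...): 7 8 7 6 0 8 6 → sum 42
  kept (positions 1,3,...): 7 0 8 1 2 8 9 3 → sum 38
Total = 80.
80 mod 10 = 0, so the number is valid.

valid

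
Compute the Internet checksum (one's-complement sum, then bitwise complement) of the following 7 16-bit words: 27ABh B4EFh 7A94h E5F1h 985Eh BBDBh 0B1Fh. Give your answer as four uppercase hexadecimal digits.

6385

One's-complement addition (fold any carry out of bit 15 back into bit 0):
  0x27AB + 0xB4EF = 0x0DC9A
  0xDC9A + 0x7A94 = 0x1572E → wrap carry → 0x572F
  0x572F + 0xE5F1 = 0x13D20 → wrap carry → 0x3D21
  0x3D21 + 0x985E = 0x0D57F
  0xD57F + 0xBBDB = 0x1915A → wrap carry → 0x915B
  0x915B + 0x0B1F = 0x09C7A
One's-complement sum = 0x9C7A.
Checksum = ~0x9C7A & 0xFFFF = 0x6385.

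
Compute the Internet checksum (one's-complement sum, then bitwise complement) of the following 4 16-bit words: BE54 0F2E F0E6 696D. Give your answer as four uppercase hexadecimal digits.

One's-complement addition (fold any carry out of bit 15 back into bit 0):
  0xBE54 + 0x0F2E = 0x0CD82
  0xCD82 + 0xF0E6 = 0x1BE68 → wrap carry → 0xBE69
  0xBE69 + 0x696D = 0x127D6 → wrap carry → 0x27D7
One's-complement sum = 0x27D7.
Checksum = ~0x27D7 & 0xFFFF = 0xD828.

D828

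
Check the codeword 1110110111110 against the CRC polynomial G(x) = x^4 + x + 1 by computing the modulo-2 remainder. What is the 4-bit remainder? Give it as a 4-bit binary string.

0011

Modulo-2 division of 1110110111110 by 10011:
  pos 0: 11101 XOR 10011 = 01110
  pos 1: 11101 XOR 10011 = 01110
  pos 2: 11100 XOR 10011 = 01111
  pos 3: 11111 XOR 10011 = 01100
  pos 4: 11001 XOR 10011 = 01010
  pos 5: 10101 XOR 10011 = 00110
  pos 7: 11011 XOR 10011 = 01000
  pos 8: 10000 XOR 10011 = 00011
Remainder = 0011 (nonzero — an error is detected).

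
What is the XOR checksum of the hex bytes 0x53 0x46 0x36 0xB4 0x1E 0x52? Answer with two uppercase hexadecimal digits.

DB

XOR the bytes together:
  start with 0x53
  0x53 ⊕ 0x46 = 0x15
  0x15 ⊕ 0x36 = 0x23
  0x23 ⊕ 0xB4 = 0x97
  0x97 ⊕ 0x1E = 0x89
  0x89 ⊕ 0x52 = 0xDB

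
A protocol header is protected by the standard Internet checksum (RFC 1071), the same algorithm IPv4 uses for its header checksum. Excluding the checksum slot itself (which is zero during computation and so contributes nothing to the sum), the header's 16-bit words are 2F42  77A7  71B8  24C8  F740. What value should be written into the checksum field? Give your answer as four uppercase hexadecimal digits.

One's-complement addition (fold any carry out of bit 15 back into bit 0):
  0x2F42 + 0x77A7 = 0x0A6E9
  0xA6E9 + 0x71B8 = 0x118A1 → wrap carry → 0x18A2
  0x18A2 + 0x24C8 = 0x03D6A
  0x3D6A + 0xF740 = 0x134AA → wrap carry → 0x34AB
One's-complement sum = 0x34AB.
Checksum = ~0x34AB & 0xFFFF = 0xCB54.

CB54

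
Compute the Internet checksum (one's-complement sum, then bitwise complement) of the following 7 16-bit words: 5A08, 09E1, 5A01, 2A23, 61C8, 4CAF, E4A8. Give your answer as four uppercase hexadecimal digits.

One's-complement addition (fold any carry out of bit 15 back into bit 0):
  0x5A08 + 0x09E1 = 0x063E9
  0x63E9 + 0x5A01 = 0x0BDEA
  0xBDEA + 0x2A23 = 0x0E80D
  0xE80D + 0x61C8 = 0x149D5 → wrap carry → 0x49D6
  0x49D6 + 0x4CAF = 0x09685
  0x9685 + 0xE4A8 = 0x17B2D → wrap carry → 0x7B2E
One's-complement sum = 0x7B2E.
Checksum = ~0x7B2E & 0xFFFF = 0x84D1.

84D1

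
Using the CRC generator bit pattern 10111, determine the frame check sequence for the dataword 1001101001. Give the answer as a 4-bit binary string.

Append 4 zeros: 10011010010000. Divide by 10111 (XOR where the leading bit is 1):
  pos 0: 10011 XOR 10111 = 00100
  pos 2: 10001 XOR 10111 = 00110
  pos 4: 11000 XOR 10111 = 01111
  pos 5: 11111 XOR 10111 = 01000
  pos 6: 10000 XOR 10111 = 00111
  pos 8: 11100 XOR 10111 = 01011
  pos 9: 10110 XOR 10111 = 00001
Remainder (last 4 bits) = 0001. This is the CRC / FCS.

0001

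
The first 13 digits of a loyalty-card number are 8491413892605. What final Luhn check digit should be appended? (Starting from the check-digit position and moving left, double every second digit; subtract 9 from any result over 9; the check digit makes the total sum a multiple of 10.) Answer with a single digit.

Partial digits right→left: 5 0 6 2 9 8 3 1 4 1 9 4 8
Double every second digit counting from the check-digit position (so the 1st, 3rd, 5th, ... of the partial from the right).
  doubled (with −9 where >9): 1 3 9 6 8 9 7 → sum 43
  kept as-is: 0 2 8 1 1 4 → sum 16
Total = 43 + 16 = 59.
Check digit = (10 − (59 mod 10)) mod 10 = 1.

1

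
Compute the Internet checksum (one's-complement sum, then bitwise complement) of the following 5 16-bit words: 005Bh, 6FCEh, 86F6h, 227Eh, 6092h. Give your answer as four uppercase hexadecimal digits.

One's-complement addition (fold any carry out of bit 15 back into bit 0):
  0x005B + 0x6FCE = 0x07029
  0x7029 + 0x86F6 = 0x0F71F
  0xF71F + 0x227E = 0x1199D → wrap carry → 0x199E
  0x199E + 0x6092 = 0x07A30
One's-complement sum = 0x7A30.
Checksum = ~0x7A30 & 0xFFFF = 0x85CF.

85CF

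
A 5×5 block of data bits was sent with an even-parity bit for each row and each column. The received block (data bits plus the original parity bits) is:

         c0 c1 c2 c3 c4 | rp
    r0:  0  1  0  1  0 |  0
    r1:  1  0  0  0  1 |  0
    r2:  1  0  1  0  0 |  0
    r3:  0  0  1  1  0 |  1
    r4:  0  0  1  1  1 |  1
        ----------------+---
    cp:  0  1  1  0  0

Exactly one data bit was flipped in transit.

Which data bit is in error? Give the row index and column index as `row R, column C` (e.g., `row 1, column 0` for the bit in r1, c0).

row 3, column 3

Recompute each row's even parity and compare to rp:
  r0: data parity 0, sent rp 0 → ok
  r1: data parity 0, sent rp 0 → ok
  r2: data parity 0, sent rp 0 → ok
  r3: data parity 0, sent rp 1 → mismatch
  r4: data parity 1, sent rp 1 → ok
Recompute each column's even parity and compare to cp:
  c0: data parity 0, sent cp 0 → ok
  c1: data parity 1, sent cp 1 → ok
  c2: data parity 1, sent cp 1 → ok
  c3: data parity 1, sent cp 0 → mismatch
  c4: data parity 0, sent cp 0 → ok
Exactly one row (r3) and one column (c3) fail → the flipped bit is at their intersection.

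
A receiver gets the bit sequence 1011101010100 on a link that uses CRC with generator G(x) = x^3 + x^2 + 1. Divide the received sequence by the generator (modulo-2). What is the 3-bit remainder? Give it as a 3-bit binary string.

Modulo-2 division of 1011101010100 by 1101:
  pos 0: 1011 XOR 1101 = 0110
  pos 1: 1101 XOR 1101 = 0000
  pos 6: 1010 XOR 1101 = 0111
  pos 7: 1111 XOR 1101 = 0010
  pos 9: 1000 XOR 1101 = 0101
Remainder = 101 (nonzero — an error is detected).

101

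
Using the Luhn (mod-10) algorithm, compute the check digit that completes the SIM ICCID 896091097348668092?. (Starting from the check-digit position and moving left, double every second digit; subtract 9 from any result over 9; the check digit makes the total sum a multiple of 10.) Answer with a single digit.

Partial digits right→left: 2 9 0 8 6 6 8 4 3 7 9 0 1 9 0 6 9 8
Double every second digit counting from the check-digit position (so the 1st, 3rd, 5th, ... of the partial from the right).
  doubled (with −9 where >9): 4 0 3 7 6 9 2 0 9 → sum 40
  kept as-is: 9 8 6 4 7 0 9 6 8 → sum 57
Total = 40 + 57 = 97.
Check digit = (10 − (97 mod 10)) mod 10 = 3.

3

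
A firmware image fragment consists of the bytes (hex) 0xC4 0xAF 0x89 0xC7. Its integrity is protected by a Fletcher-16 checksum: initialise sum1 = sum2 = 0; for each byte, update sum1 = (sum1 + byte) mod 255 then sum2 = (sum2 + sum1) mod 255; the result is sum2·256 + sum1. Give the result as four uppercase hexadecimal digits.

Running sums (mod 255):
  after byte 0 (0xC4): sum1=196, sum2=196
  after byte 1 (0xAF): sum1=116, sum2=57
  after byte 2 (0x89): sum1=253, sum2=55
  after byte 3 (0xC7): sum1=197, sum2=252
Checksum = sum2·256 + sum1 = 252·256 + 197 = 64709 = 0xFCC5.

FCC5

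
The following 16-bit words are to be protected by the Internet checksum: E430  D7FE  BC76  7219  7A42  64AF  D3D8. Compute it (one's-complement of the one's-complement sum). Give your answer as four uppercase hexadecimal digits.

One's-complement addition (fold any carry out of bit 15 back into bit 0):
  0xE430 + 0xD7FE = 0x1BC2E → wrap carry → 0xBC2F
  0xBC2F + 0xBC76 = 0x178A5 → wrap carry → 0x78A6
  0x78A6 + 0x7219 = 0x0EABF
  0xEABF + 0x7A42 = 0x16501 → wrap carry → 0x6502
  0x6502 + 0x64AF = 0x0C9B1
  0xC9B1 + 0xD3D8 = 0x19D89 → wrap carry → 0x9D8A
One's-complement sum = 0x9D8A.
Checksum = ~0x9D8A & 0xFFFF = 0x6275.

6275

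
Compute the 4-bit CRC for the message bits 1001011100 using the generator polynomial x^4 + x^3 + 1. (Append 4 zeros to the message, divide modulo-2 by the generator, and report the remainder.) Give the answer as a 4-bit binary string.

Append 4 zeros: 10010111000000. Divide by 11001 (XOR where the leading bit is 1):
  pos 0: 10010 XOR 11001 = 01011
  pos 1: 10111 XOR 11001 = 01110
  pos 2: 11101 XOR 11001 = 00100
  pos 4: 10010 XOR 11001 = 01011
  pos 5: 10110 XOR 11001 = 01111
  pos 6: 11110 XOR 11001 = 00111
  pos 8: 11100 XOR 11001 = 00101
Remainder (last 4 bits) = 1010. This is the CRC / FCS.

1010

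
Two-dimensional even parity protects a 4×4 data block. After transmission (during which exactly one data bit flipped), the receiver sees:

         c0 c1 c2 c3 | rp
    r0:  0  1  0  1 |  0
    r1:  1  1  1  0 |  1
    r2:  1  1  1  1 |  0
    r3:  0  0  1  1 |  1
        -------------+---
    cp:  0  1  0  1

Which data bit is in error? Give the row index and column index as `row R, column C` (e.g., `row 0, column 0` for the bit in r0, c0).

row 3, column 2

Recompute each row's even parity and compare to rp:
  r0: data parity 0, sent rp 0 → ok
  r1: data parity 1, sent rp 1 → ok
  r2: data parity 0, sent rp 0 → ok
  r3: data parity 0, sent rp 1 → mismatch
Recompute each column's even parity and compare to cp:
  c0: data parity 0, sent cp 0 → ok
  c1: data parity 1, sent cp 1 → ok
  c2: data parity 1, sent cp 0 → mismatch
  c3: data parity 1, sent cp 1 → ok
Exactly one row (r3) and one column (c2) fail → the flipped bit is at their intersection.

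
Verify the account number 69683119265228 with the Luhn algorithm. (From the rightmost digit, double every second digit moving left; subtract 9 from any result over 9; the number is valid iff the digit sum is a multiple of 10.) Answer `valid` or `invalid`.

From the right, keep odd positions and double even positions (subtract 9 from any doubled value over 9):
  doubled (positions 2,4,...): 4 1 4 2 6 3 3 → sum 23
  kept (positions 1,3,...): 8 2 6 9 1 8 9 → sum 43
Total = 66.
66 mod 10 = 6, so the number is invalid.

invalid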